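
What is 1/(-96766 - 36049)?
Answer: -1/132815 ≈ -7.5293e-6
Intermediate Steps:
1/(-96766 - 36049) = 1/(-132815) = -1/132815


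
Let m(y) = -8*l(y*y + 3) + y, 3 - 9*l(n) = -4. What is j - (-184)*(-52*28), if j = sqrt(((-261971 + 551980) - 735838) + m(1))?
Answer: -267904 + 2*I*sqrt(1003127)/3 ≈ -2.679e+5 + 667.71*I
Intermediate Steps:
l(n) = 7/9 (l(n) = 1/3 - 1/9*(-4) = 1/3 + 4/9 = 7/9)
m(y) = -56/9 + y (m(y) = -8*7/9 + y = -56/9 + y)
j = 2*I*sqrt(1003127)/3 (j = sqrt(((-261971 + 551980) - 735838) + (-56/9 + 1)) = sqrt((290009 - 735838) - 47/9) = sqrt(-445829 - 47/9) = sqrt(-4012508/9) = 2*I*sqrt(1003127)/3 ≈ 667.71*I)
j - (-184)*(-52*28) = 2*I*sqrt(1003127)/3 - (-184)*(-52*28) = 2*I*sqrt(1003127)/3 - (-184)*(-1456) = 2*I*sqrt(1003127)/3 - 1*267904 = 2*I*sqrt(1003127)/3 - 267904 = -267904 + 2*I*sqrt(1003127)/3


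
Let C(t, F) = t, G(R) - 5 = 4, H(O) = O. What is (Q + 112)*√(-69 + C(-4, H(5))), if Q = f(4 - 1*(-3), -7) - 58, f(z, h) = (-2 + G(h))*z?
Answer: 103*I*√73 ≈ 880.03*I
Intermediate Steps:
G(R) = 9 (G(R) = 5 + 4 = 9)
f(z, h) = 7*z (f(z, h) = (-2 + 9)*z = 7*z)
Q = -9 (Q = 7*(4 - 1*(-3)) - 58 = 7*(4 + 3) - 58 = 7*7 - 58 = 49 - 58 = -9)
(Q + 112)*√(-69 + C(-4, H(5))) = (-9 + 112)*√(-69 - 4) = 103*√(-73) = 103*(I*√73) = 103*I*√73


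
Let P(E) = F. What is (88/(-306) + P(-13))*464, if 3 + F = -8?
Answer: -801328/153 ≈ -5237.4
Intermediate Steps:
F = -11 (F = -3 - 8 = -11)
P(E) = -11
(88/(-306) + P(-13))*464 = (88/(-306) - 11)*464 = (88*(-1/306) - 11)*464 = (-44/153 - 11)*464 = -1727/153*464 = -801328/153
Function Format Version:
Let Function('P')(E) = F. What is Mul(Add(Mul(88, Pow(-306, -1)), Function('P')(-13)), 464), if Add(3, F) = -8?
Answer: Rational(-801328, 153) ≈ -5237.4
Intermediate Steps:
F = -11 (F = Add(-3, -8) = -11)
Function('P')(E) = -11
Mul(Add(Mul(88, Pow(-306, -1)), Function('P')(-13)), 464) = Mul(Add(Mul(88, Pow(-306, -1)), -11), 464) = Mul(Add(Mul(88, Rational(-1, 306)), -11), 464) = Mul(Add(Rational(-44, 153), -11), 464) = Mul(Rational(-1727, 153), 464) = Rational(-801328, 153)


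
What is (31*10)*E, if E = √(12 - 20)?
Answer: 620*I*√2 ≈ 876.81*I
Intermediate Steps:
E = 2*I*√2 (E = √(-8) = 2*I*√2 ≈ 2.8284*I)
(31*10)*E = (31*10)*(2*I*√2) = 310*(2*I*√2) = 620*I*√2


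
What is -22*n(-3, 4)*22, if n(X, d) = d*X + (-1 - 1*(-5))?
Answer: 3872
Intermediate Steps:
n(X, d) = 4 + X*d (n(X, d) = X*d + (-1 + 5) = X*d + 4 = 4 + X*d)
-22*n(-3, 4)*22 = -22*(4 - 3*4)*22 = -22*(4 - 12)*22 = -22*(-8)*22 = 176*22 = 3872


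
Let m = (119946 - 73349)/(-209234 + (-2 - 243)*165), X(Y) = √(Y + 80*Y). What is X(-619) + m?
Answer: -46597/249659 + 9*I*√619 ≈ -0.18664 + 223.92*I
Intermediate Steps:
X(Y) = 9*√Y (X(Y) = √(81*Y) = 9*√Y)
m = -46597/249659 (m = 46597/(-209234 - 245*165) = 46597/(-209234 - 40425) = 46597/(-249659) = 46597*(-1/249659) = -46597/249659 ≈ -0.18664)
X(-619) + m = 9*√(-619) - 46597/249659 = 9*(I*√619) - 46597/249659 = 9*I*√619 - 46597/249659 = -46597/249659 + 9*I*√619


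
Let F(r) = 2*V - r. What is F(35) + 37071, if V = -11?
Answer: 37014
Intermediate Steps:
F(r) = -22 - r (F(r) = 2*(-11) - r = -22 - r)
F(35) + 37071 = (-22 - 1*35) + 37071 = (-22 - 35) + 37071 = -57 + 37071 = 37014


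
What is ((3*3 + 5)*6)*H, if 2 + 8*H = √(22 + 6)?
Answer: -21 + 21*√7 ≈ 34.561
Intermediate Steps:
H = -¼ + √7/4 (H = -¼ + √(22 + 6)/8 = -¼ + √28/8 = -¼ + (2*√7)/8 = -¼ + √7/4 ≈ 0.41144)
((3*3 + 5)*6)*H = ((3*3 + 5)*6)*(-¼ + √7/4) = ((9 + 5)*6)*(-¼ + √7/4) = (14*6)*(-¼ + √7/4) = 84*(-¼ + √7/4) = -21 + 21*√7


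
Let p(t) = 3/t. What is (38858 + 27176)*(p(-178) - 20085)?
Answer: -118040166261/89 ≈ -1.3263e+9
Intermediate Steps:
(38858 + 27176)*(p(-178) - 20085) = (38858 + 27176)*(3/(-178) - 20085) = 66034*(3*(-1/178) - 20085) = 66034*(-3/178 - 20085) = 66034*(-3575133/178) = -118040166261/89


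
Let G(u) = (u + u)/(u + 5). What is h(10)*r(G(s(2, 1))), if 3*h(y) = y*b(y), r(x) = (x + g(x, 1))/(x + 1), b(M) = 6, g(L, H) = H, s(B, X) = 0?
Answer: 20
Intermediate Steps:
G(u) = 2*u/(5 + u) (G(u) = (2*u)/(5 + u) = 2*u/(5 + u))
r(x) = 1 (r(x) = (x + 1)/(x + 1) = (1 + x)/(1 + x) = 1)
h(y) = 2*y (h(y) = (y*6)/3 = (6*y)/3 = 2*y)
h(10)*r(G(s(2, 1))) = (2*10)*1 = 20*1 = 20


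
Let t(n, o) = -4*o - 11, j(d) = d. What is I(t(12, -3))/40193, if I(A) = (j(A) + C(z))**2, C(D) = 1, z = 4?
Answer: 4/40193 ≈ 9.9520e-5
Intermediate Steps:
t(n, o) = -11 - 4*o
I(A) = (1 + A)**2 (I(A) = (A + 1)**2 = (1 + A)**2)
I(t(12, -3))/40193 = (1 + (-11 - 4*(-3)))**2/40193 = (1 + (-11 + 12))**2*(1/40193) = (1 + 1)**2*(1/40193) = 2**2*(1/40193) = 4*(1/40193) = 4/40193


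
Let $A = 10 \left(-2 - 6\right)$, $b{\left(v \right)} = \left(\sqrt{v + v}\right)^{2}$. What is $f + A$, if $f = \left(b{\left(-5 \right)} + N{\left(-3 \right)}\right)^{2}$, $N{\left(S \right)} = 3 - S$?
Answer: $-64$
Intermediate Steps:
$b{\left(v \right)} = 2 v$ ($b{\left(v \right)} = \left(\sqrt{2 v}\right)^{2} = \left(\sqrt{2} \sqrt{v}\right)^{2} = 2 v$)
$f = 16$ ($f = \left(2 \left(-5\right) + \left(3 - -3\right)\right)^{2} = \left(-10 + \left(3 + 3\right)\right)^{2} = \left(-10 + 6\right)^{2} = \left(-4\right)^{2} = 16$)
$A = -80$ ($A = 10 \left(-8\right) = -80$)
$f + A = 16 - 80 = -64$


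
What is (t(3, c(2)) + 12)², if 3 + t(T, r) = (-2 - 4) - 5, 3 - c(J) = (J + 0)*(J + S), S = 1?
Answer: 4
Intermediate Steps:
c(J) = 3 - J*(1 + J) (c(J) = 3 - (J + 0)*(J + 1) = 3 - J*(1 + J))
t(T, r) = -14 (t(T, r) = -3 + ((-2 - 4) - 5) = -3 + (-6 - 5) = -3 - 11 = -14)
(t(3, c(2)) + 12)² = (-14 + 12)² = (-2)² = 4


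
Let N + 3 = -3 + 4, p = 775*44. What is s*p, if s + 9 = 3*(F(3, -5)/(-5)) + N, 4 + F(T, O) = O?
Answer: -190960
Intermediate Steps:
p = 34100
F(T, O) = -4 + O
N = -2 (N = -3 + (-3 + 4) = -3 + 1 = -2)
s = -28/5 (s = -9 + (3*((-4 - 5)/(-5)) - 2) = -9 + (3*(-9*(-⅕)) - 2) = -9 + (3*(9/5) - 2) = -9 + (27/5 - 2) = -9 + 17/5 = -28/5 ≈ -5.6000)
s*p = -28/5*34100 = -190960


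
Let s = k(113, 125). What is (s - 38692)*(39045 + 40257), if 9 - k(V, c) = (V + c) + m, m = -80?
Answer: -3080168982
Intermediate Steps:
k(V, c) = 89 - V - c (k(V, c) = 9 - ((V + c) - 80) = 9 - (-80 + V + c) = 9 + (80 - V - c) = 89 - V - c)
s = -149 (s = 89 - 1*113 - 1*125 = 89 - 113 - 125 = -149)
(s - 38692)*(39045 + 40257) = (-149 - 38692)*(39045 + 40257) = -38841*79302 = -3080168982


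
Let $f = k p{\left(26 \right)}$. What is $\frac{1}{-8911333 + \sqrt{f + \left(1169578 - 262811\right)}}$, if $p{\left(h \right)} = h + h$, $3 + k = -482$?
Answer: $- \frac{8911333}{79411854955342} - \frac{\sqrt{881547}}{79411854955342} \approx -1.1223 \cdot 10^{-7}$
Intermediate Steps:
$k = -485$ ($k = -3 - 482 = -485$)
$p{\left(h \right)} = 2 h$
$f = -25220$ ($f = - 485 \cdot 2 \cdot 26 = \left(-485\right) 52 = -25220$)
$\frac{1}{-8911333 + \sqrt{f + \left(1169578 - 262811\right)}} = \frac{1}{-8911333 + \sqrt{-25220 + \left(1169578 - 262811\right)}} = \frac{1}{-8911333 + \sqrt{-25220 + 906767}} = \frac{1}{-8911333 + \sqrt{881547}}$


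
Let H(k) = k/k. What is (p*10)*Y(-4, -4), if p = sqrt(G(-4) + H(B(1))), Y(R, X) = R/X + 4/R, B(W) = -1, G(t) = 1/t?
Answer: 0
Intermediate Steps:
Y(R, X) = 4/R + R/X
H(k) = 1
p = sqrt(3)/2 (p = sqrt(1/(-4) + 1) = sqrt(-1/4 + 1) = sqrt(3/4) = sqrt(3)/2 ≈ 0.86602)
(p*10)*Y(-4, -4) = ((sqrt(3)/2)*10)*(4/(-4) - 4/(-4)) = (5*sqrt(3))*(4*(-1/4) - 4*(-1/4)) = (5*sqrt(3))*(-1 + 1) = (5*sqrt(3))*0 = 0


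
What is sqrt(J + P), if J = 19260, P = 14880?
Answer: 2*sqrt(8535) ≈ 184.77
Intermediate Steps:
sqrt(J + P) = sqrt(19260 + 14880) = sqrt(34140) = 2*sqrt(8535)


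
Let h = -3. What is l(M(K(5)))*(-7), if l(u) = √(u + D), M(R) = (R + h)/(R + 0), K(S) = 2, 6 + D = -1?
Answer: -7*I*√30/2 ≈ -19.17*I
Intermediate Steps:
D = -7 (D = -6 - 1 = -7)
M(R) = (-3 + R)/R (M(R) = (R - 3)/(R + 0) = (-3 + R)/R)
l(u) = √(-7 + u) (l(u) = √(u - 7) = √(-7 + u))
l(M(K(5)))*(-7) = √(-7 + (-3 + 2)/2)*(-7) = √(-7 + (½)*(-1))*(-7) = √(-7 - ½)*(-7) = √(-15/2)*(-7) = (I*√30/2)*(-7) = -7*I*√30/2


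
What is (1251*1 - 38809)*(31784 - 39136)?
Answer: 276126416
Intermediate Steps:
(1251*1 - 38809)*(31784 - 39136) = (1251 - 38809)*(-7352) = -37558*(-7352) = 276126416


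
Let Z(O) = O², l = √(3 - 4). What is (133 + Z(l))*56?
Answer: 7392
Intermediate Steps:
l = I (l = √(-1) = I ≈ 1.0*I)
(133 + Z(l))*56 = (133 + I²)*56 = (133 - 1)*56 = 132*56 = 7392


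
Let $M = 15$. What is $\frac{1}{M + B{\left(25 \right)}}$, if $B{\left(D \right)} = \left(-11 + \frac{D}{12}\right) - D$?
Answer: $- \frac{12}{227} \approx -0.052863$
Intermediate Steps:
$B{\left(D \right)} = -11 - \frac{11 D}{12}$ ($B{\left(D \right)} = \left(-11 + D \frac{1}{12}\right) - D = \left(-11 + \frac{D}{12}\right) - D = -11 - \frac{11 D}{12}$)
$\frac{1}{M + B{\left(25 \right)}} = \frac{1}{15 - \frac{407}{12}} = \frac{1}{- \frac{227}{12}} = - \frac{12}{227}$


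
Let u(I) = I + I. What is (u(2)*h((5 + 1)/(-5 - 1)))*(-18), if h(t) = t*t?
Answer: -72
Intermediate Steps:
u(I) = 2*I
h(t) = t²
(u(2)*h((5 + 1)/(-5 - 1)))*(-18) = ((2*2)*((5 + 1)/(-5 - 1))²)*(-18) = (4*(6/(-6))²)*(-18) = (4*(6*(-⅙))²)*(-18) = (4*(-1)²)*(-18) = (4*1)*(-18) = 4*(-18) = -72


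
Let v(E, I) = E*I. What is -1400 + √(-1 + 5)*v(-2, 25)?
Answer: -1500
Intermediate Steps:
-1400 + √(-1 + 5)*v(-2, 25) = -1400 + √(-1 + 5)*(-2*25) = -1400 + √4*(-50) = -1400 + 2*(-50) = -1400 - 100 = -1500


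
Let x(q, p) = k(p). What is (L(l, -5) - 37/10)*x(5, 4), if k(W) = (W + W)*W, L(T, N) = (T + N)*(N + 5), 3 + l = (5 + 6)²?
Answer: -592/5 ≈ -118.40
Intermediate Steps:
l = 118 (l = -3 + (5 + 6)² = -3 + 11² = -3 + 121 = 118)
L(T, N) = (5 + N)*(N + T) (L(T, N) = (N + T)*(5 + N) = (5 + N)*(N + T))
k(W) = 2*W² (k(W) = (2*W)*W = 2*W²)
x(q, p) = 2*p²
(L(l, -5) - 37/10)*x(5, 4) = (((-5)² + 5*(-5) + 5*118 - 5*118) - 37/10)*(2*4²) = ((25 - 25 + 590 - 590) - 37*⅒)*(2*16) = (0 - 37/10)*32 = -37/10*32 = -592/5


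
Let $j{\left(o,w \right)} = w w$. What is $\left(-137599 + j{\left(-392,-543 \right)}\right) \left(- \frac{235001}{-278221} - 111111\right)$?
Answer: $- \frac{4861097323842500}{278221} \approx -1.7472 \cdot 10^{10}$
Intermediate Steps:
$j{\left(o,w \right)} = w^{2}$
$\left(-137599 + j{\left(-392,-543 \right)}\right) \left(- \frac{235001}{-278221} - 111111\right) = \left(-137599 + \left(-543\right)^{2}\right) \left(- \frac{235001}{-278221} - 111111\right) = \left(-137599 + 294849\right) \left(\left(-235001\right) \left(- \frac{1}{278221}\right) - 111111\right) = 157250 \left(\frac{235001}{278221} - 111111\right) = 157250 \left(- \frac{30913178530}{278221}\right) = - \frac{4861097323842500}{278221}$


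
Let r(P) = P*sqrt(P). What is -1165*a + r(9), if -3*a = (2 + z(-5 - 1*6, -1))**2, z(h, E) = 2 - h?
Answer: 87402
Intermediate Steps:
r(P) = P**(3/2)
a = -75 (a = -(2 + (2 - (-5 - 1*6)))**2/3 = -(2 + (2 - (-5 - 6)))**2/3 = -(2 + (2 - 1*(-11)))**2/3 = -(2 + (2 + 11))**2/3 = -(2 + 13)**2/3 = -1/3*15**2 = -1/3*225 = -75)
-1165*a + r(9) = -1165*(-75) + 9**(3/2) = 87375 + 27 = 87402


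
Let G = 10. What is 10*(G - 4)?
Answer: 60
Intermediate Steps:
10*(G - 4) = 10*(10 - 4) = 10*6 = 60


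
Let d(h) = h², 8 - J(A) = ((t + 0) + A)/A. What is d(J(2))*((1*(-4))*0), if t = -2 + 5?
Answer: 0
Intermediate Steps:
t = 3
J(A) = 8 - (3 + A)/A (J(A) = 8 - ((3 + 0) + A)/A = 8 - (3 + A)/A)
d(J(2))*((1*(-4))*0) = (7 - 3/2)²*((1*(-4))*0) = (7 - 3*½)²*(-4*0) = (7 - 3/2)²*0 = (11/2)²*0 = (121/4)*0 = 0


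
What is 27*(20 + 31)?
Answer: 1377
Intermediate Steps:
27*(20 + 31) = 27*51 = 1377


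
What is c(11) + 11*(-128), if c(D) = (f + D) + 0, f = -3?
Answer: -1400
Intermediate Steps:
c(D) = -3 + D (c(D) = (-3 + D) + 0 = -3 + D)
c(11) + 11*(-128) = (-3 + 11) + 11*(-128) = 8 - 1408 = -1400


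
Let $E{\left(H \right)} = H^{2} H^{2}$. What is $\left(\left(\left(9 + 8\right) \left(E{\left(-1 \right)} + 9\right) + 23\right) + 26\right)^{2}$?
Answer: $47961$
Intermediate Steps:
$E{\left(H \right)} = H^{4}$
$\left(\left(\left(9 + 8\right) \left(E{\left(-1 \right)} + 9\right) + 23\right) + 26\right)^{2} = \left(\left(\left(9 + 8\right) \left(\left(-1\right)^{4} + 9\right) + 23\right) + 26\right)^{2} = \left(\left(17 \left(1 + 9\right) + 23\right) + 26\right)^{2} = \left(\left(17 \cdot 10 + 23\right) + 26\right)^{2} = \left(\left(170 + 23\right) + 26\right)^{2} = \left(193 + 26\right)^{2} = 219^{2} = 47961$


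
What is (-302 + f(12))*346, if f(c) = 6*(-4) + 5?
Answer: -111066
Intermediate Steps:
f(c) = -19 (f(c) = -24 + 5 = -19)
(-302 + f(12))*346 = (-302 - 19)*346 = -321*346 = -111066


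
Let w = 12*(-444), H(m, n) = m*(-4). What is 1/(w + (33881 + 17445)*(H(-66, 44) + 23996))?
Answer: 1/1245163432 ≈ 8.0311e-10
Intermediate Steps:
H(m, n) = -4*m
w = -5328
1/(w + (33881 + 17445)*(H(-66, 44) + 23996)) = 1/(-5328 + (33881 + 17445)*(-4*(-66) + 23996)) = 1/(-5328 + 51326*(264 + 23996)) = 1/(-5328 + 51326*24260) = 1/(-5328 + 1245168760) = 1/1245163432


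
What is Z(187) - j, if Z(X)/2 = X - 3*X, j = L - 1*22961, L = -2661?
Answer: 24874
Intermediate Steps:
j = -25622 (j = -2661 - 1*22961 = -2661 - 22961 = -25622)
Z(X) = -4*X (Z(X) = 2*(X - 3*X) = 2*(-2*X) = -4*X)
Z(187) - j = -4*187 - 1*(-25622) = -748 + 25622 = 24874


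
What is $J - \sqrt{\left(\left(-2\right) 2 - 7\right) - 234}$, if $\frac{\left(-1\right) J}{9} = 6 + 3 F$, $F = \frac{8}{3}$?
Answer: $-126 - 7 i \sqrt{5} \approx -126.0 - 15.652 i$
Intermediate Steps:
$F = \frac{8}{3}$ ($F = 8 \cdot \frac{1}{3} = \frac{8}{3} \approx 2.6667$)
$J = -126$ ($J = - 9 \left(6 + 3 \cdot \frac{8}{3}\right) = - 9 \left(6 + 8\right) = \left(-9\right) 14 = -126$)
$J - \sqrt{\left(\left(-2\right) 2 - 7\right) - 234} = -126 - \sqrt{\left(\left(-2\right) 2 - 7\right) - 234} = -126 - \sqrt{\left(-4 - 7\right) - 234} = -126 - \sqrt{-11 - 234} = -126 - \sqrt{-245} = -126 - 7 i \sqrt{5}$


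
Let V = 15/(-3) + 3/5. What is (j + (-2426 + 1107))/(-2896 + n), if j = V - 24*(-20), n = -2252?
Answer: 4217/25740 ≈ 0.16383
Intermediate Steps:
V = -22/5 (V = 15*(-⅓) + 3*(⅕) = -5 + ⅗ = -22/5 ≈ -4.4000)
j = 2378/5 (j = -22/5 - 24*(-20) = -22/5 + 480 = 2378/5 ≈ 475.60)
(j + (-2426 + 1107))/(-2896 + n) = (2378/5 + (-2426 + 1107))/(-2896 - 2252) = (2378/5 - 1319)/(-5148) = -4217/5*(-1/5148) = 4217/25740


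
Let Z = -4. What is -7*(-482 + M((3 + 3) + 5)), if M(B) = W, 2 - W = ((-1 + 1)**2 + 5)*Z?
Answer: 3220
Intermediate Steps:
W = 22 (W = 2 - ((-1 + 1)**2 + 5)*(-4) = 2 - (0**2 + 5)*(-4) = 2 - (0 + 5)*(-4) = 2 - 5*(-4) = 2 - 1*(-20) = 2 + 20 = 22)
M(B) = 22
-7*(-482 + M((3 + 3) + 5)) = -7*(-482 + 22) = -7*(-460) = 3220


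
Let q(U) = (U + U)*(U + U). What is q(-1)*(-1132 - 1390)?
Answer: -10088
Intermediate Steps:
q(U) = 4*U² (q(U) = (2*U)*(2*U) = 4*U²)
q(-1)*(-1132 - 1390) = (4*(-1)²)*(-1132 - 1390) = (4*1)*(-2522) = 4*(-2522) = -10088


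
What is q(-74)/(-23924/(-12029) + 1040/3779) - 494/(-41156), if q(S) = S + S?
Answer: -34604418135593/529466569142 ≈ -65.357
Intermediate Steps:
q(S) = 2*S
q(-74)/(-23924/(-12029) + 1040/3779) - 494/(-41156) = (2*(-74))/(-23924/(-12029) + 1040/3779) - 494/(-41156) = -148/(-23924*(-1/12029) + 1040*(1/3779)) - 494*(-1/41156) = -148/(23924/12029 + 1040/3779) + 247/20578 = -148/102918956/45457591 + 247/20578 = -148*45457591/102918956 + 247/20578 = -1681930867/25729739 + 247/20578 = -34604418135593/529466569142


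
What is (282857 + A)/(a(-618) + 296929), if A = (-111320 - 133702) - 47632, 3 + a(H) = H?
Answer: -9797/296308 ≈ -0.033064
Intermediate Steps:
a(H) = -3 + H
A = -292654 (A = -245022 - 47632 = -292654)
(282857 + A)/(a(-618) + 296929) = (282857 - 292654)/((-3 - 618) + 296929) = -9797/(-621 + 296929) = -9797/296308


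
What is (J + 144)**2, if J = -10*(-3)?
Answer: 30276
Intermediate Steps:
J = 30
(J + 144)**2 = (30 + 144)**2 = 174**2 = 30276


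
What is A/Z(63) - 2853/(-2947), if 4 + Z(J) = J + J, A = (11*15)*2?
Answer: 660288/179767 ≈ 3.6730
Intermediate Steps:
A = 330 (A = 165*2 = 330)
Z(J) = -4 + 2*J (Z(J) = -4 + (J + J) = -4 + 2*J)
A/Z(63) - 2853/(-2947) = 330/(-4 + 2*63) - 2853/(-2947) = 330/(-4 + 126) - 2853*(-1/2947) = 330/122 + 2853/2947 = 330*(1/122) + 2853/2947 = 165/61 + 2853/2947 = 660288/179767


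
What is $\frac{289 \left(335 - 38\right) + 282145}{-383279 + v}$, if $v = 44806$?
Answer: $- \frac{367978}{338473} \approx -1.0872$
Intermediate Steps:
$\frac{289 \left(335 - 38\right) + 282145}{-383279 + v} = \frac{289 \left(335 - 38\right) + 282145}{-383279 + 44806} = \frac{289 \cdot 297 + 282145}{-338473} = \left(85833 + 282145\right) \left(- \frac{1}{338473}\right) = 367978 \left(- \frac{1}{338473}\right) = - \frac{367978}{338473}$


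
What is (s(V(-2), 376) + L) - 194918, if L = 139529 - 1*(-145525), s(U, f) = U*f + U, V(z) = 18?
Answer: 96922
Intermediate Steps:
s(U, f) = U + U*f
L = 285054 (L = 139529 + 145525 = 285054)
(s(V(-2), 376) + L) - 194918 = (18*(1 + 376) + 285054) - 194918 = (18*377 + 285054) - 194918 = (6786 + 285054) - 194918 = 291840 - 194918 = 96922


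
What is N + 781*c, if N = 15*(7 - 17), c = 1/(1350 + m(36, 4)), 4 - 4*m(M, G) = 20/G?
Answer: -806726/5399 ≈ -149.42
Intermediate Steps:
m(M, G) = 1 - 5/G
c = 4/5399 (c = 1/(1350 + (-5 + 4)/4) = 1/(1350 + (1/4)*(-1)) = 1/(1350 - 1/4) = 1/(5399/4) = 4/5399 ≈ 0.00074088)
N = -150 (N = 15*(-10) = -150)
N + 781*c = -150 + 781*(4/5399) = -150 + 3124/5399 = -806726/5399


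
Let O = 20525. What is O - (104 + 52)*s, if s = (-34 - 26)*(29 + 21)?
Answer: 488525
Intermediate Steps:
s = -3000 (s = -60*50 = -3000)
O - (104 + 52)*s = 20525 - (104 + 52)*(-3000) = 20525 - 156*(-3000) = 20525 - 1*(-468000) = 20525 + 468000 = 488525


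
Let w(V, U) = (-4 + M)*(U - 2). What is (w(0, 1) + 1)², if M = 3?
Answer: 4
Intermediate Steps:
w(V, U) = 2 - U (w(V, U) = (-4 + 3)*(U - 2) = -(-2 + U) = 2 - U)
(w(0, 1) + 1)² = ((2 - 1*1) + 1)² = ((2 - 1) + 1)² = (1 + 1)² = 2² = 4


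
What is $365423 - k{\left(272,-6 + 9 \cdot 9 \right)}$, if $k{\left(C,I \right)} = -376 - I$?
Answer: $365874$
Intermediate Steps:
$365423 - k{\left(272,-6 + 9 \cdot 9 \right)} = 365423 - \left(-376 - \left(-6 + 9 \cdot 9\right)\right) = 365423 - \left(-376 - \left(-6 + 81\right)\right) = 365423 - \left(-376 - 75\right) = 365423 - -451 = 365423 + 451 = 365874$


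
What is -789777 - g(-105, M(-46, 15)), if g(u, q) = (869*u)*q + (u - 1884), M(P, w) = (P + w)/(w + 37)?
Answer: -43793571/52 ≈ -8.4218e+5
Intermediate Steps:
M(P, w) = (P + w)/(37 + w)
g(u, q) = -1884 + u + 869*q*u (g(u, q) = 869*q*u + (-1884 + u) = -1884 + u + 869*q*u)
-789777 - g(-105, M(-46, 15)) = -789777 - (-1884 - 105 + 869*((-46 + 15)/(37 + 15))*(-105)) = -789777 - (-1884 - 105 + 869*(-31/52)*(-105)) = -789777 - (-1884 - 105 + 2828595/52) = -789777 - 1*2725167/52 = -789777 - 2725167/52 = -43793571/52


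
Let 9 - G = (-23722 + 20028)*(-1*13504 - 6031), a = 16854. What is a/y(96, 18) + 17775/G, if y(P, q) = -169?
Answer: -1216226087949/12195425489 ≈ -99.728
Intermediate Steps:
G = -72162281 (G = 9 - (-23722 + 20028)*(-1*13504 - 6031) = 9 - (-3694)*(-13504 - 6031) = 9 - (-3694)*(-19535) = 9 - 1*72162290 = 9 - 72162290 = -72162281)
a/y(96, 18) + 17775/G = 16854/(-169) + 17775/(-72162281) = 16854*(-1/169) + 17775*(-1/72162281) = -16854/169 - 17775/72162281 = -1216226087949/12195425489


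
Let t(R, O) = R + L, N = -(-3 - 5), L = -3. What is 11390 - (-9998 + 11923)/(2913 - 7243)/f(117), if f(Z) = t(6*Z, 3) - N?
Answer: 6815844725/598406 ≈ 11390.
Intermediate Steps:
N = 8 (N = -1*(-8) = 8)
t(R, O) = -3 + R (t(R, O) = R - 3 = -3 + R)
f(Z) = -11 + 6*Z (f(Z) = (-3 + 6*Z) - 1*8 = (-3 + 6*Z) - 8 = -11 + 6*Z)
11390 - (-9998 + 11923)/(2913 - 7243)/f(117) = 11390 - (-9998 + 11923)/(2913 - 7243)/(-11 + 6*117) = 11390 - 1925/(-4330)/(-11 + 702) = 11390 - 1925*(-1/4330)/691 = 11390 - (-385)/(866*691) = 11390 - 1*(-385/598406) = 11390 + 385/598406 = 6815844725/598406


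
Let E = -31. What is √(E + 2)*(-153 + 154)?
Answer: I*√29 ≈ 5.3852*I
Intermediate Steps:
√(E + 2)*(-153 + 154) = √(-31 + 2)*(-153 + 154) = √(-29)*1 = (I*√29)*1 = I*√29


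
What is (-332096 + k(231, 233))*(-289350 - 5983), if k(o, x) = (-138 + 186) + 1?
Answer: 98064436651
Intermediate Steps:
k(o, x) = 49 (k(o, x) = 48 + 1 = 49)
(-332096 + k(231, 233))*(-289350 - 5983) = (-332096 + 49)*(-289350 - 5983) = -332047*(-295333) = 98064436651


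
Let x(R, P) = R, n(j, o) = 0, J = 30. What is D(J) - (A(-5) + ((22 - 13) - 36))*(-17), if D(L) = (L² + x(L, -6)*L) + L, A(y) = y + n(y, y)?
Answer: 1286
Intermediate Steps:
A(y) = y (A(y) = y + 0 = y)
D(L) = L + 2*L² (D(L) = (L² + L*L) + L = (L² + L²) + L = 2*L² + L = L + 2*L²)
D(J) - (A(-5) + ((22 - 13) - 36))*(-17) = 30*(1 + 2*30) - (-5 + ((22 - 13) - 36))*(-17) = 30*(1 + 60) - (-5 + (9 - 36))*(-17) = 30*61 - (-5 - 27)*(-17) = 1830 - (-32)*(-17) = 1830 - 1*544 = 1830 - 544 = 1286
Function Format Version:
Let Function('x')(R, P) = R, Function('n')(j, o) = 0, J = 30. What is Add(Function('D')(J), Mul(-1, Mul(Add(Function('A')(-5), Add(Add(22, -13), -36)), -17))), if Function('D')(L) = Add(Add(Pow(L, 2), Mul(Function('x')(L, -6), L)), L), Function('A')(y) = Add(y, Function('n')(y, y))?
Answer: 1286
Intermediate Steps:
Function('A')(y) = y (Function('A')(y) = Add(y, 0) = y)
Function('D')(L) = Add(L, Mul(2, Pow(L, 2))) (Function('D')(L) = Add(Add(Pow(L, 2), Mul(L, L)), L) = Add(Add(Pow(L, 2), Pow(L, 2)), L) = Add(Mul(2, Pow(L, 2)), L) = Add(L, Mul(2, Pow(L, 2))))
Add(Function('D')(J), Mul(-1, Mul(Add(Function('A')(-5), Add(Add(22, -13), -36)), -17))) = Add(Mul(30, Add(1, Mul(2, 30))), Mul(-1, Mul(Add(-5, Add(Add(22, -13), -36)), -17))) = Add(Mul(30, Add(1, 60)), Mul(-1, Mul(Add(-5, Add(9, -36)), -17))) = Add(Mul(30, 61), Mul(-1, Mul(Add(-5, -27), -17))) = Add(1830, Mul(-1, Mul(-32, -17))) = Add(1830, Mul(-1, 544)) = Add(1830, -544) = 1286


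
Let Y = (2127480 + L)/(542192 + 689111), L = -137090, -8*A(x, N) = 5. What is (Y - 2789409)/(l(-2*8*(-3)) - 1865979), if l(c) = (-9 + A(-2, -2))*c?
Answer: 3434605679537/2298154402623 ≈ 1.4945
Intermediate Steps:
A(x, N) = -5/8 (A(x, N) = -⅛*5 = -5/8)
Y = 1990390/1231303 (Y = (2127480 - 137090)/(542192 + 689111) = 1990390/1231303 ≈ 1.6165)
l(c) = -77*c/8 (l(c) = (-9 - 5/8)*c = -77*c/8)
(Y - 2789409)/(l(-2*8*(-3)) - 1865979) = (1990390/1231303 - 2789409)/(-77*(-2*8)*(-3)/8 - 1865979) = -3434605679537/(1231303*(-(-154)*(-3) - 1865979)) = -3434605679537/(1231303*(-77/8*48 - 1865979)) = -3434605679537/(1231303*(-462 - 1865979)) = -3434605679537/1231303/(-1866441) = -3434605679537/1231303*(-1/1866441) = 3434605679537/2298154402623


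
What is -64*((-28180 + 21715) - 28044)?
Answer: 2208576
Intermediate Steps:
-64*((-28180 + 21715) - 28044) = -64*(-6465 - 28044) = -64*(-34509) = 2208576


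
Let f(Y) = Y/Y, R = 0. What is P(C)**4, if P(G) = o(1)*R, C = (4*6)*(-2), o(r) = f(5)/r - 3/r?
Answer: 0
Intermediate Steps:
f(Y) = 1
o(r) = -2/r (o(r) = 1/r - 3/r = -2/r)
C = -48 (C = 24*(-2) = -48)
P(G) = 0 (P(G) = -2/1*0 = -2*1*0 = -2*0 = 0)
P(C)**4 = 0**4 = 0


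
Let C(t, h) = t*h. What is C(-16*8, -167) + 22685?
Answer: 44061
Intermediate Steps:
C(t, h) = h*t
C(-16*8, -167) + 22685 = -(-2672)*8 + 22685 = -167*(-128) + 22685 = 21376 + 22685 = 44061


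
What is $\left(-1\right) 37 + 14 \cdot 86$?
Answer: $1167$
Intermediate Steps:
$\left(-1\right) 37 + 14 \cdot 86 = -37 + 1204 = 1167$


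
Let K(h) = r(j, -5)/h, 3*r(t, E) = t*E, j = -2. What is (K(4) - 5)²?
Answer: 625/36 ≈ 17.361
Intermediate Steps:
r(t, E) = E*t/3 (r(t, E) = (t*E)/3 = (E*t)/3 = E*t/3)
K(h) = 10/(3*h) (K(h) = ((⅓)*(-5)*(-2))/h = 10/(3*h))
(K(4) - 5)² = ((10/3)/4 - 5)² = ((10/3)*(¼) - 5)² = (⅚ - 5)² = (-25/6)² = 625/36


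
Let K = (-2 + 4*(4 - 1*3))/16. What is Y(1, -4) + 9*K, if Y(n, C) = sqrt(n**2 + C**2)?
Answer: 9/8 + sqrt(17) ≈ 5.2481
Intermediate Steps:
Y(n, C) = sqrt(C**2 + n**2)
K = 1/8 (K = (-2 + 4*(4 - 3))*(1/16) = (-2 + 4*1)*(1/16) = (-2 + 4)*(1/16) = 2*(1/16) = 1/8 ≈ 0.12500)
Y(1, -4) + 9*K = sqrt((-4)**2 + 1**2) + 9*(1/8) = sqrt(16 + 1) + 9/8 = sqrt(17) + 9/8 = 9/8 + sqrt(17)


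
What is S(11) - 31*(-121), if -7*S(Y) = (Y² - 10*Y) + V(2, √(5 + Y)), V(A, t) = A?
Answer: 26244/7 ≈ 3749.1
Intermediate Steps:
S(Y) = -2/7 - Y²/7 + 10*Y/7 (S(Y) = -((Y² - 10*Y) + 2)/7 = -(2 + Y² - 10*Y)/7 = -2/7 - Y²/7 + 10*Y/7)
S(11) - 31*(-121) = (-2/7 - ⅐*11² + (10/7)*11) - 31*(-121) = (-2/7 - ⅐*121 + 110/7) + 3751 = (-2/7 - 121/7 + 110/7) + 3751 = -13/7 + 3751 = 26244/7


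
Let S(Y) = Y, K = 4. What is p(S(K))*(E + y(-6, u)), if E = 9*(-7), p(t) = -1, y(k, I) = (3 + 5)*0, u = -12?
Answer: 63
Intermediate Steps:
y(k, I) = 0 (y(k, I) = 8*0 = 0)
E = -63
p(S(K))*(E + y(-6, u)) = -(-63 + 0) = -1*(-63) = 63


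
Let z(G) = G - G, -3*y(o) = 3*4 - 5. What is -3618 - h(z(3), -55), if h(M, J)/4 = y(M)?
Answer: -10826/3 ≈ -3608.7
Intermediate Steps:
y(o) = -7/3 (y(o) = -(3*4 - 5)/3 = -(12 - 5)/3 = -⅓*7 = -7/3)
z(G) = 0
h(M, J) = -28/3 (h(M, J) = 4*(-7/3) = -28/3)
-3618 - h(z(3), -55) = -3618 - 1*(-28/3) = -3618 + 28/3 = -10826/3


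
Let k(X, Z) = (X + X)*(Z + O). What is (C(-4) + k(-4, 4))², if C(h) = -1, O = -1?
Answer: 625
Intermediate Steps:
k(X, Z) = 2*X*(-1 + Z) (k(X, Z) = (X + X)*(Z - 1) = (2*X)*(-1 + Z) = 2*X*(-1 + Z))
(C(-4) + k(-4, 4))² = (-1 + 2*(-4)*(-1 + 4))² = (-1 + 2*(-4)*3)² = (-1 - 24)² = (-25)² = 625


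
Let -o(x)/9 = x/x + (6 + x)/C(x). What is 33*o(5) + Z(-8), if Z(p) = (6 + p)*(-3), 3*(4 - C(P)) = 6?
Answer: -3849/2 ≈ -1924.5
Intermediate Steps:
C(P) = 2 (C(P) = 4 - ⅓*6 = 4 - 2 = 2)
o(x) = -36 - 9*x/2 (o(x) = -9*(x/x + (6 + x)/2) = -9*(1 + (6 + x)*(½)) = -9*(1 + (3 + x/2)) = -9*(4 + x/2) = -36 - 9*x/2)
Z(p) = -18 - 3*p
33*o(5) + Z(-8) = 33*(-36 - 9/2*5) + (-18 - 3*(-8)) = 33*(-36 - 45/2) + (-18 + 24) = 33*(-117/2) + 6 = -3861/2 + 6 = -3849/2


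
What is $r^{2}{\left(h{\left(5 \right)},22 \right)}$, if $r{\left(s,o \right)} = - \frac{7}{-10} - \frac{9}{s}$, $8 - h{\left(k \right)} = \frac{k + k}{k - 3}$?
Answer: $\frac{529}{100} \approx 5.29$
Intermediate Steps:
$h{\left(k \right)} = 8 - \frac{2 k}{-3 + k}$ ($h{\left(k \right)} = 8 - \frac{k + k}{k - 3} = 8 - \frac{2 k}{-3 + k}$)
$r{\left(s,o \right)} = \frac{7}{10} - \frac{9}{s}$ ($r{\left(s,o \right)} = \left(-7\right) \left(- \frac{1}{10}\right) - \frac{9}{s} = \frac{7}{10} - \frac{9}{s}$)
$r^{2}{\left(h{\left(5 \right)},22 \right)} = \left(\frac{7}{10} - \frac{9}{6 \frac{1}{-3 + 5} \left(-4 + 5\right)}\right)^{2} = \left(\frac{7}{10} - \frac{9}{6 \cdot \frac{1}{2} \cdot 1}\right)^{2} = \left(\frac{7}{10} - \frac{9}{3}\right)^{2} = \left(\frac{7}{10} - 3\right)^{2} = \left(- \frac{23}{10}\right)^{2} = \frac{529}{100}$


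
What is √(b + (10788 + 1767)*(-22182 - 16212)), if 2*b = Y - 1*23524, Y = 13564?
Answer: 5*I*√19281666 ≈ 21955.0*I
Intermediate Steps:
b = -4980 (b = (13564 - 1*23524)/2 = (13564 - 23524)/2 = (½)*(-9960) = -4980)
√(b + (10788 + 1767)*(-22182 - 16212)) = √(-4980 + (10788 + 1767)*(-22182 - 16212)) = √(-4980 + 12555*(-38394)) = √(-4980 - 482036670) = √(-482041650) = 5*I*√19281666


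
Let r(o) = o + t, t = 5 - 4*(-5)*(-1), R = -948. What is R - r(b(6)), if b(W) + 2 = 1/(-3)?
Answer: -2792/3 ≈ -930.67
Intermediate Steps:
b(W) = -7/3 (b(W) = -2 + 1/(-3) = -2 - ⅓ = -7/3)
t = -15 (t = 5 + 20*(-1) = 5 - 20 = -15)
r(o) = -15 + o (r(o) = o - 15 = -15 + o)
R - r(b(6)) = -948 - (-15 - 7/3) = -948 - 1*(-52/3) = -948 + 52/3 = -2792/3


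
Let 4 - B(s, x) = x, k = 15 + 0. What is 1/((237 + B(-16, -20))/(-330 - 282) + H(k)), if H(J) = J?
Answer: 68/991 ≈ 0.068618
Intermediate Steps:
k = 15
B(s, x) = 4 - x
1/((237 + B(-16, -20))/(-330 - 282) + H(k)) = 1/((237 + (4 - 1*(-20)))/(-330 - 282) + 15) = 1/((237 + (4 + 20))/(-612) + 15) = 1/((237 + 24)*(-1/612) + 15) = 1/(261*(-1/612) + 15) = 1/(-29/68 + 15) = 1/(991/68) = 68/991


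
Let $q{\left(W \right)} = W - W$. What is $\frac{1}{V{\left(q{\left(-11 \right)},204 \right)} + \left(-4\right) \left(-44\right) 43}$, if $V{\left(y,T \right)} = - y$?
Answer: $\frac{1}{7568} \approx 0.00013214$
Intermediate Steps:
$q{\left(W \right)} = 0$
$\frac{1}{V{\left(q{\left(-11 \right)},204 \right)} + \left(-4\right) \left(-44\right) 43} = \frac{1}{\left(-1\right) 0 + \left(-4\right) \left(-44\right) 43} = \frac{1}{0 + 176 \cdot 43} = \frac{1}{0 + 7568} = \frac{1}{7568}$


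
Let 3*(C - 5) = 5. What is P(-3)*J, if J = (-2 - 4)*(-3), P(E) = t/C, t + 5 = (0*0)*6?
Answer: -27/2 ≈ -13.500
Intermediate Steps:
t = -5 (t = -5 + (0*0)*6 = -5 + 0*6 = -5 + 0 = -5)
C = 20/3 (C = 5 + (1/3)*5 = 5 + 5/3 = 20/3 ≈ 6.6667)
P(E) = -3/4 (P(E) = -5/20/3 = -5*3/20 = -3/4)
J = 18 (J = -6*(-3) = 18)
P(-3)*J = -3/4*18 = -27/2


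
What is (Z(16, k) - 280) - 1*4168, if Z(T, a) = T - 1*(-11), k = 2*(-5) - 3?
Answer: -4421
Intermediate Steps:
k = -13 (k = -10 - 3 = -13)
Z(T, a) = 11 + T (Z(T, a) = T + 11 = 11 + T)
(Z(16, k) - 280) - 1*4168 = ((11 + 16) - 280) - 1*4168 = (27 - 280) - 4168 = -253 - 4168 = -4421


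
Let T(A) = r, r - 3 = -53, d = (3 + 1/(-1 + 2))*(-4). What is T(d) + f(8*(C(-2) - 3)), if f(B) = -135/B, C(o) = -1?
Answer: -1465/32 ≈ -45.781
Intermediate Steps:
d = -16 (d = (3 + 1/1)*(-4) = (3 + 1)*(-4) = 4*(-4) = -16)
r = -50 (r = 3 - 53 = -50)
T(A) = -50
T(d) + f(8*(C(-2) - 3)) = -50 - 135*1/(8*(-1 - 3)) = -50 - 135/(8*(-4)) = -50 - 135/(-32) = -50 - 135*(-1/32) = -50 + 135/32 = -1465/32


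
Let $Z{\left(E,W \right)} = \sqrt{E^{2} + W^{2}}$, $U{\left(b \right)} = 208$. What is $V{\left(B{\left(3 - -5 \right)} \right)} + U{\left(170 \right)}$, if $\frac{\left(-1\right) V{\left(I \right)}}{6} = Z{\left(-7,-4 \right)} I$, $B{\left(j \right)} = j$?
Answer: $208 - 48 \sqrt{65} \approx -178.99$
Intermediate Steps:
$V{\left(I \right)} = - 6 I \sqrt{65}$ ($V{\left(I \right)} = - 6 \sqrt{\left(-7\right)^{2} + \left(-4\right)^{2}} I = - 6 \sqrt{49 + 16} I = - 6 \sqrt{65} I = - 6 I \sqrt{65}$)
$V{\left(B{\left(3 - -5 \right)} \right)} + U{\left(170 \right)} = - 6 \left(3 - -5\right) \sqrt{65} + 208 = - 6 \left(3 + 5\right) \sqrt{65} + 208 = \left(-6\right) 8 \sqrt{65} + 208 = - 48 \sqrt{65} + 208 = 208 - 48 \sqrt{65}$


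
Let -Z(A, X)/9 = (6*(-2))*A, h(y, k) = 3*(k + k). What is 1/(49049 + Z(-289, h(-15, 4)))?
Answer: 1/17837 ≈ 5.6063e-5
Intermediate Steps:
h(y, k) = 6*k (h(y, k) = 3*(2*k) = 6*k)
Z(A, X) = 108*A (Z(A, X) = -9*6*(-2)*A = -(-108)*A = 108*A)
1/(49049 + Z(-289, h(-15, 4))) = 1/(49049 + 108*(-289)) = 1/(49049 - 31212) = 1/17837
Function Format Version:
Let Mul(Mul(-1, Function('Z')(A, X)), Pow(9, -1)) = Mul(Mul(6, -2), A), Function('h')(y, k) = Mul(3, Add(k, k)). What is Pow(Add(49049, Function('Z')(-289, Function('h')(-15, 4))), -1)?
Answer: Rational(1, 17837) ≈ 5.6063e-5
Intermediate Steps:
Function('h')(y, k) = Mul(6, k) (Function('h')(y, k) = Mul(3, Mul(2, k)) = Mul(6, k))
Function('Z')(A, X) = Mul(108, A) (Function('Z')(A, X) = Mul(-9, Mul(Mul(6, -2), A)) = Mul(-9, Mul(-12, A)) = Mul(108, A))
Pow(Add(49049, Function('Z')(-289, Function('h')(-15, 4))), -1) = Pow(Add(49049, Mul(108, -289)), -1) = Pow(Add(49049, -31212), -1) = Pow(17837, -1) = Rational(1, 17837)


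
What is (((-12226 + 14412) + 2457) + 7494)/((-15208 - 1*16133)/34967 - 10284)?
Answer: -424394479/359631969 ≈ -1.1801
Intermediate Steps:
(((-12226 + 14412) + 2457) + 7494)/((-15208 - 1*16133)/34967 - 10284) = ((2186 + 2457) + 7494)/((-15208 - 16133)*(1/34967) - 10284) = (4643 + 7494)/(-31341*1/34967 - 10284) = 12137/(-31341/34967 - 10284) = 12137/(-359631969/34967) = 12137*(-34967/359631969) = -424394479/359631969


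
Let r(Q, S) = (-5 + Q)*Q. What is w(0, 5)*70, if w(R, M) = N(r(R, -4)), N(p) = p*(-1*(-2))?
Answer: 0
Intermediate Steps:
r(Q, S) = Q*(-5 + Q)
N(p) = 2*p (N(p) = p*2 = 2*p)
w(R, M) = 2*R*(-5 + R) (w(R, M) = 2*(R*(-5 + R)) = 2*R*(-5 + R))
w(0, 5)*70 = (2*0*(-5 + 0))*70 = (2*0*(-5))*70 = 0*70 = 0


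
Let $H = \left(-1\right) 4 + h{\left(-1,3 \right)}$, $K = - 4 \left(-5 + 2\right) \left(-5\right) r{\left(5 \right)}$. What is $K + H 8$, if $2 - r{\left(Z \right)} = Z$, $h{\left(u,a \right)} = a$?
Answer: $172$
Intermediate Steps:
$r{\left(Z \right)} = 2 - Z$
$K = 180$ ($K = - 4 \left(-5 + 2\right) \left(-5\right) \left(2 - 5\right) = - 4 \left(\left(-3\right) \left(-5\right)\right) \left(2 - 5\right) = \left(-4\right) 15 \left(-3\right) = \left(-60\right) \left(-3\right) = 180$)
$H = -1$ ($H = \left(-1\right) 4 + 3 = -4 + 3 = -1$)
$K + H 8 = 180 - 8 = 172$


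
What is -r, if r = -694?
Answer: 694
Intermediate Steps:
-r = -1*(-694) = 694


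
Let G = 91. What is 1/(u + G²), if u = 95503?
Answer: 1/103784 ≈ 9.6354e-6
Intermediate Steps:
1/(u + G²) = 1/(95503 + 91²) = 1/(95503 + 8281) = 1/103784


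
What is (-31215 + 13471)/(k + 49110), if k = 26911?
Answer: -17744/76021 ≈ -0.23341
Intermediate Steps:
(-31215 + 13471)/(k + 49110) = (-31215 + 13471)/(26911 + 49110) = -17744/76021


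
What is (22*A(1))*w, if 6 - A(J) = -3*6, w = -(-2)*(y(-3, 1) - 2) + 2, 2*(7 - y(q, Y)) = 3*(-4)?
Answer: 12672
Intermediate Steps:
y(q, Y) = 13 (y(q, Y) = 7 - 3*(-4)/2 = 7 - ½*(-12) = 7 + 6 = 13)
w = 24 (w = -(-2)*(13 - 2) + 2 = -(-2)*11 + 2 = -2*(-11) + 2 = 22 + 2 = 24)
A(J) = 24 (A(J) = 6 - (-3)*6 = 6 - 1*(-18) = 6 + 18 = 24)
(22*A(1))*w = (22*24)*24 = 528*24 = 12672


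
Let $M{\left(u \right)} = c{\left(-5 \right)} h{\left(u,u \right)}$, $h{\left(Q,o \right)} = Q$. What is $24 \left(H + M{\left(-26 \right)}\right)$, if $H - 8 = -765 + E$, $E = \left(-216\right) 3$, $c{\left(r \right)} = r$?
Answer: $-30600$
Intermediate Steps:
$E = -648$
$H = -1405$ ($H = 8 - 1413 = -1405$)
$M{\left(u \right)} = - 5 u$
$24 \left(H + M{\left(-26 \right)}\right) = 24 \left(-1405 - -130\right) = 24 \left(-1405 + 130\right) = 24 \left(-1275\right) = -30600$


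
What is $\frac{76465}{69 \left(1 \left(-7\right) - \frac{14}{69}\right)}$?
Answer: $- \frac{76465}{497} \approx -153.85$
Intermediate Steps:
$\frac{76465}{69 \left(1 \left(-7\right) - \frac{14}{69}\right)} = \frac{76465}{69 \left(-7 - \frac{14}{69}\right)} = \frac{76465}{69 \left(- \frac{497}{69}\right)} = \frac{76465}{-497} = 76465 \left(- \frac{1}{497}\right) = - \frac{76465}{497}$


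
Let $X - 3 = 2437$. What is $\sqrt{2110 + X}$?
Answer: $5 \sqrt{182} \approx 67.454$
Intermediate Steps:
$X = 2440$ ($X = 3 + 2437 = 2440$)
$\sqrt{2110 + X} = \sqrt{2110 + 2440} = \sqrt{4550} = 5 \sqrt{182}$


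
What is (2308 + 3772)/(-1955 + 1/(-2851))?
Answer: -8667040/2786853 ≈ -3.1100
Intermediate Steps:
(2308 + 3772)/(-1955 + 1/(-2851)) = 6080/(-1955 - 1/2851) = 6080/(-5573706/2851) = 6080*(-2851/5573706) = -8667040/2786853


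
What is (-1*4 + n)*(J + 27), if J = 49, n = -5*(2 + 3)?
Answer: -2204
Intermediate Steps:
n = -25 (n = -5*5 = -25)
(-1*4 + n)*(J + 27) = (-1*4 - 25)*(49 + 27) = (-4 - 25)*76 = -29*76 = -2204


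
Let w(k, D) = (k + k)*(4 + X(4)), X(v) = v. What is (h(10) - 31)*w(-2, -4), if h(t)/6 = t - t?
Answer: 992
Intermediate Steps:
h(t) = 0 (h(t) = 6*(t - t) = 6*0 = 0)
w(k, D) = 16*k (w(k, D) = (k + k)*(4 + 4) = (2*k)*8 = 16*k)
(h(10) - 31)*w(-2, -4) = (0 - 31)*(16*(-2)) = -31*(-32) = 992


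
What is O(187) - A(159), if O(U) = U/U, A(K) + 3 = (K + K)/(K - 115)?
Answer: -71/22 ≈ -3.2273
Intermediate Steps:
A(K) = -3 + 2*K/(-115 + K) (A(K) = -3 + (K + K)/(K - 115) = -3 + (2*K)/(-115 + K) = -3 + 2*K/(-115 + K))
O(U) = 1
O(187) - A(159) = 1 - (345 - 1*159)/(-115 + 159) = 1 - (345 - 159)/44 = 1 - 186/44 = 1 - 1*93/22 = 1 - 93/22 = -71/22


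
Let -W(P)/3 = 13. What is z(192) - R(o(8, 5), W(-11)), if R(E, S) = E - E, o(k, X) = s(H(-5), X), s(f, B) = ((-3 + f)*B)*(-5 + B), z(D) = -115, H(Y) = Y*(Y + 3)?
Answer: -115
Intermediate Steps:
H(Y) = Y*(3 + Y)
W(P) = -39 (W(P) = -3*13 = -39)
s(f, B) = B*(-5 + B)*(-3 + f) (s(f, B) = (B*(-3 + f))*(-5 + B) = B*(-5 + B)*(-3 + f))
o(k, X) = X*(-35 + 7*X) (o(k, X) = X*(15 - (-25)*(3 - 5) - 3*X + X*(-5*(3 - 5))) = X*(15 - (-25)*(-2) - 3*X + X*(-5*(-2))) = X*(15 - 5*10 - 3*X + X*10) = X*(15 - 50 - 3*X + 10*X) = X*(-35 + 7*X))
R(E, S) = 0
z(192) - R(o(8, 5), W(-11)) = -115 - 1*0 = -115 + 0 = -115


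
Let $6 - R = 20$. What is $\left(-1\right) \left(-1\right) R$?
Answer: $-14$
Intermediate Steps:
$R = -14$ ($R = 6 - 20 = -14$)
$\left(-1\right) \left(-1\right) R = \left(-1\right) \left(-1\right) \left(-14\right) = 1 \left(-14\right) = -14$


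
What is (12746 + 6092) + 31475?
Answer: 50313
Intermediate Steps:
(12746 + 6092) + 31475 = 18838 + 31475 = 50313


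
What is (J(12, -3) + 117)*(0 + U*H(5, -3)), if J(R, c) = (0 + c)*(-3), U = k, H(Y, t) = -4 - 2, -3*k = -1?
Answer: -252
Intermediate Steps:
k = 1/3 (k = -1/3*(-1) = 1/3 ≈ 0.33333)
H(Y, t) = -6
U = 1/3 ≈ 0.33333
J(R, c) = -3*c (J(R, c) = c*(-3) = -3*c)
(J(12, -3) + 117)*(0 + U*H(5, -3)) = (-3*(-3) + 117)*(0 + (1/3)*(-6)) = (9 + 117)*(0 - 2) = 126*(-2) = -252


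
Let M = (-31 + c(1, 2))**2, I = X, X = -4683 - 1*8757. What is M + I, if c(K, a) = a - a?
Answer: -12479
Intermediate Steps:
c(K, a) = 0
X = -13440 (X = -4683 - 8757 = -13440)
I = -13440
M = 961 (M = (-31 + 0)**2 = (-31)**2 = 961)
M + I = 961 - 13440 = -12479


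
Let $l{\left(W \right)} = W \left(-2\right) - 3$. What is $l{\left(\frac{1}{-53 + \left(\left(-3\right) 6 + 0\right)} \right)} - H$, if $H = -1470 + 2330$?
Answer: $- \frac{61271}{71} \approx -862.97$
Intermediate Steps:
$l{\left(W \right)} = -3 - 2 W$ ($l{\left(W \right)} = - 2 W - 3 = -3 - 2 W$)
$H = 860$
$l{\left(\frac{1}{-53 + \left(\left(-3\right) 6 + 0\right)} \right)} - H = \left(-3 - \frac{2}{-53 + \left(\left(-3\right) 6 + 0\right)}\right) - 860 = \left(-3 - \frac{2}{-53 + \left(-18 + 0\right)}\right) - 860 = \left(-3 - \frac{2}{-53 - 18}\right) - 860 = \left(-3 - \frac{2}{-71}\right) - 860 = \left(-3 - - \frac{2}{71}\right) - 860 = \left(-3 + \frac{2}{71}\right) - 860 = - \frac{211}{71} - 860 = - \frac{61271}{71}$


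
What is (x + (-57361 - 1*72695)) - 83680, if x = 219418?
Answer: 5682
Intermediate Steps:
(x + (-57361 - 1*72695)) - 83680 = (219418 + (-57361 - 1*72695)) - 83680 = (219418 + (-57361 - 72695)) - 83680 = (219418 - 130056) - 83680 = 89362 - 83680 = 5682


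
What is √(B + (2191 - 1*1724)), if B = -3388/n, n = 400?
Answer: √45853/10 ≈ 21.413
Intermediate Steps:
B = -847/100 (B = -3388/400 = -3388*1/400 = -847/100 ≈ -8.4700)
√(B + (2191 - 1*1724)) = √(-847/100 + (2191 - 1*1724)) = √(-847/100 + (2191 - 1724)) = √(-847/100 + 467) = √(45853/100) = √45853/10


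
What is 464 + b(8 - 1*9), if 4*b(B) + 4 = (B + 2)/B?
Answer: 1851/4 ≈ 462.75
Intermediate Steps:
b(B) = -1 + (2 + B)/(4*B) (b(B) = -1 + ((B + 2)/B)/4 = -1 + ((2 + B)/B)/4 = -1 + (2 + B)/(4*B))
464 + b(8 - 1*9) = 464 + (2 - 3*(8 - 1*9))/(4*(8 - 1*9)) = 464 + (2 - 3*(8 - 9))/(4*(8 - 9)) = 464 + (¼)*(2 - 3*(-1))/(-1) = 464 + (¼)*(-1)*(2 + 3) = 464 + (¼)*(-1)*5 = 464 - 5/4 = 1851/4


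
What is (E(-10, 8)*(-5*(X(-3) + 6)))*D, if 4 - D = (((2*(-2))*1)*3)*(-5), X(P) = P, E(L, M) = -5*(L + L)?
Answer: 84000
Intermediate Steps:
E(L, M) = -10*L
D = -56 (D = 4 - ((2*(-2))*1)*3*(-5) = 4 - -4*1*3*(-5) = 4 - (-4*3)*(-5) = 4 - (-12)*(-5) = 4 - 1*60 = 4 - 60 = -56)
(E(-10, 8)*(-5*(X(-3) + 6)))*D = ((-10*(-10))*(-5*(-3 + 6)))*(-56) = (100*(-5*3))*(-56) = (100*(-15))*(-56) = -1500*(-56) = 84000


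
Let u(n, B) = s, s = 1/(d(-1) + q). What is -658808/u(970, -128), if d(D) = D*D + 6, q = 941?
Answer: -624549984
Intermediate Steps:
d(D) = 6 + D² (d(D) = D² + 6 = 6 + D²)
s = 1/948 (s = 1/((6 + (-1)²) + 941) = 1/((6 + 1) + 941) = 1/(7 + 941) = 1/948 ≈ 0.0010549)
u(n, B) = 1/948
-658808/u(970, -128) = -658808/1/948 = -658808*948 = -624549984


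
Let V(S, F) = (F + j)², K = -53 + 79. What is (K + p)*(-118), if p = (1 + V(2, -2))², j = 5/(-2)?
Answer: -450819/8 ≈ -56352.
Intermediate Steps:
j = -5/2 (j = 5*(-½) = -5/2 ≈ -2.5000)
K = 26
V(S, F) = (-5/2 + F)² (V(S, F) = (F - 5/2)² = (-5/2 + F)²)
p = 7225/16 (p = (1 + (-5 + 2*(-2))²/4)² = (1 + (-5 - 4)²/4)² = (1 + (¼)*(-9)²)² = (1 + (¼)*81)² = (1 + 81/4)² = (85/4)² = 7225/16 ≈ 451.56)
(K + p)*(-118) = (26 + 7225/16)*(-118) = (7641/16)*(-118) = -450819/8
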